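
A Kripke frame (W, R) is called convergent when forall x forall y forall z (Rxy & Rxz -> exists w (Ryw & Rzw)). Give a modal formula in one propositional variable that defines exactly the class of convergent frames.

◇□r → □◇r

This is convergence; the standard corresponding axiom is .2: ◇□r → □◇r.
Suppose ◇□r→□◇r is valid. Take Rxy, Rxz and set V(r)={w : Ryw}. Then □r at y so ◇□r at x, so □◇r at x, so ◇r at z, giving w with Rzw and Ryw.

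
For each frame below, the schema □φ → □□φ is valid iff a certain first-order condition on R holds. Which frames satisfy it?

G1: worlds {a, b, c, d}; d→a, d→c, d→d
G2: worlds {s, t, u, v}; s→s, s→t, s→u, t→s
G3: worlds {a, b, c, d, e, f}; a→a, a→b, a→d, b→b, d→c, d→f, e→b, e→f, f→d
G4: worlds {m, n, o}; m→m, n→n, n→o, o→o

The schema corresponds to transitivity: ∀x ∀y ∀z (Rxy ∧ Ryz → Rxz).
G1: holds.
G2: fails — Rts and Rsu but not Rtu.
G3: fails — Rdf and Rfd but not Rdd.
G4: holds.
Valid on: G1, G4.

G1, G4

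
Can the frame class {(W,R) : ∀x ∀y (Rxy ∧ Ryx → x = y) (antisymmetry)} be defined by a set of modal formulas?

If a class were modally definable it would be closed under surjective bounded morphisms (Goldblatt–Thomason).
The 6-cycle (worlds a,b,c,d,e,f with a→b→c→d→e→f→a) is antisymmetric. Sending even-indexed worlds to • and odd-indexed worlds to ∘ is a surjective bounded morphism onto the two-world frame with •↔∘, which is not antisymmetric.
So no modal formula (or set of formulas) defines exactly the antisymmetric frames.

Not definable by any modal formula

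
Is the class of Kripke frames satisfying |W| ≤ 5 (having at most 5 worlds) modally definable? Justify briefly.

Modal frame validity is preserved under disjoint unions.
Any modal formula valid on each of 6 disjoint one-world frames is valid on their disjoint union (validity is preserved under disjoint unions). Each one-world frame has |W|=1≤5, but the union has |W|=6.
So no modal formula (or set of formulas) defines exactly the |W|≤5 frames.

Not definable by any modal formula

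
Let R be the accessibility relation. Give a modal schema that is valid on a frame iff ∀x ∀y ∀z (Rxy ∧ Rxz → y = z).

A defining formula is ◇p → □p (the CD axiom).
Suppose ◇p→□p is valid. Take Rxy, Rxz and set V(p)={y}. Then ◇p at x, so □p at x, so p at z, i.e. z=y.

◇p → □p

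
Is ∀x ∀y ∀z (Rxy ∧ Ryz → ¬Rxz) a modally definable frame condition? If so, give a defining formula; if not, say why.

If a class were modally definable it would be closed under surjective bounded morphisms (Goldblatt–Thomason).
The 7-cycle (worlds 0,1,2,3,4,5,6 with 0→1→2→3→4→5→6→0) is intransitive. Mapping every world to a single reflexive point • is a surjective bounded morphism; the reflexive point is not intransitive (R••∧R•• but R••).
Hence intransitivity is not modally definable.

No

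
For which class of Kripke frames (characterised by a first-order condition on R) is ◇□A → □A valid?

the Euclidean property: ∀x ∀y ∀z (Rxy ∧ Rxz → Ryz)

Replacing A by ¬A and contraposing gives the equivalent schema ◇A → □◇A.
Suppose ◇A→□◇A is valid. Take Rxy, Rxz and set V(A)={y}. Then ◇A at x, so □◇A at x, so ◇A at z, so some w with Rzw has A; w=y, i.e. Rzy. By symmetry of the argument, Ryz.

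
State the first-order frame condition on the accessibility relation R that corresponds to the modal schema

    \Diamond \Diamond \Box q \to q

This is a Sahlqvist (Geach-type) schema ◇^2□^1q → □^0◇^0q.
Minimal-valuation argument: fix x; take any y with xR^2y and any z with xR^0z. Set V(q) to the set of worlds R-reachable from y in exactly 1 step. Then □^1q holds at y, so the antecedent holds at x; validity forces ◇^0q at z, giving a w with zR^0w and yR^1w.
First-order correspondent: \forall x \forall y (x R^2 y \to \exists w (yRw \wedge x = w)).

\forall x \forall y (x R^2 y \to \exists w (yRw \wedge x = w))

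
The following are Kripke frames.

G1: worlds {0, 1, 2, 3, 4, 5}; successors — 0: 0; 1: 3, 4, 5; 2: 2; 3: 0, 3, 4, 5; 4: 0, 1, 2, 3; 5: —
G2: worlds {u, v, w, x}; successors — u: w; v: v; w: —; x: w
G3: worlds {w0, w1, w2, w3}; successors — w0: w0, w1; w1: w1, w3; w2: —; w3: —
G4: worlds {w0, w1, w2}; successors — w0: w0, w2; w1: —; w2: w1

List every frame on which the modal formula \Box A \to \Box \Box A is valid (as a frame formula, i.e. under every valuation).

The schema corresponds to transitivity: \forall x \forall y \forall z (Rxy \wedge Ryz \to Rxz).
G1: fails — R34 and R42 but not R32.
G2: satisfies the condition.
G3: fails — Rw0w1 and Rw1w3 but not Rw0w3.
G4: fails — Rw0w2 and Rw2w1 but not Rw0w1.

G2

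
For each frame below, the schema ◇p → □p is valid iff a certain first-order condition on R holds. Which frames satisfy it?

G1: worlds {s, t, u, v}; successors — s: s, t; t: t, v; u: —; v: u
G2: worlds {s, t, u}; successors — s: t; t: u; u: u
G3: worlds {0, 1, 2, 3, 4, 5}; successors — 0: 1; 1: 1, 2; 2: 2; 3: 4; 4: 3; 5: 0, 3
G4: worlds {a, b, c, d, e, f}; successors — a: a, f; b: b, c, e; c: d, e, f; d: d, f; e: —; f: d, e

This is the axiom for partial functionality; its first-order frame correspondent is ∀x ∀y ∀z (Rxy ∧ Rxz → y = z).
G1: fails — s sees both s and t.
G2: ✓.
G3: fails — 1 sees both 1 and 2.
G4: fails — a sees both a and f.
Valid on: G2.

G2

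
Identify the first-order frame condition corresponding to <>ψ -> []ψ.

This schema is the CD axiom.
It corresponds to partial functionality: forall x forall y forall z (Rxy & Rxz -> y = z).

partial functionality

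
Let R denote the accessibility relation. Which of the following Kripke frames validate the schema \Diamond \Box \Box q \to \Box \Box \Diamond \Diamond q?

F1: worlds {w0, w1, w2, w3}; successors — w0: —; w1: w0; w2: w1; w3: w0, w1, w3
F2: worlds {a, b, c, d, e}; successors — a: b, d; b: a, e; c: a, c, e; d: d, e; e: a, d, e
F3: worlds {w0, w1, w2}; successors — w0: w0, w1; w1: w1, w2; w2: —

The schema corresponds to a generalized confluence (Geach) condition: \forall x \forall y \forall z ((xRy \wedge x R^2 z) \to \exists w (y R^2 w \wedge z R^2 w)).
F1: fails — w2Rw1, w2R²w0 but no w with w1R²w and w0R²w.
F2: ✓.
F3: fails — w0Rw0, w0R²w2 but no w with w0R²w and w2R²w.
Valid on: F2.

F2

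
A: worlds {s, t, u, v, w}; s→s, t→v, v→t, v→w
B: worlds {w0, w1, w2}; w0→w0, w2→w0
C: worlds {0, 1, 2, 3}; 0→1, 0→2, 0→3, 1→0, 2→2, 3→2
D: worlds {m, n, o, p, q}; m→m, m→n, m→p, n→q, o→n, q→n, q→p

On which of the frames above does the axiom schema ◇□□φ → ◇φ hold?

B, C

Frame correspondent (Sahlqvist): ∀x ∀y (xRy → ∃w (yR²w ∧ xRw)) — i.e. a generalized confluence (Geach) condition.
A: fails — vRw but no w* with wR²w* and vRw*.
B: satisfies the condition.
C: satisfies the condition.
D: fails — mRp but no w with pR²w and mRw.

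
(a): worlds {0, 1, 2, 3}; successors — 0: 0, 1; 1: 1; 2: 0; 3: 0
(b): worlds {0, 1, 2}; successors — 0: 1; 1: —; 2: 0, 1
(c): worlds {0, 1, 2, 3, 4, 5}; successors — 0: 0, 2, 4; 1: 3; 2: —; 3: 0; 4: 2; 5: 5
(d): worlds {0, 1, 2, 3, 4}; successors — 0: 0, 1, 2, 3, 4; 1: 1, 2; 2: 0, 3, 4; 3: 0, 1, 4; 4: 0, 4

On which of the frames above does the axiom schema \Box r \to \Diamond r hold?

(a), (d)

This is the axiom for seriality; its first-order frame correspondent is \forall x \exists y Rxy.
(a): satisfies the condition.
(b): fails — world 1 has no successor.
(c): fails — world 2 has no successor.
(d): satisfies the condition.
Valid on: (a), (d).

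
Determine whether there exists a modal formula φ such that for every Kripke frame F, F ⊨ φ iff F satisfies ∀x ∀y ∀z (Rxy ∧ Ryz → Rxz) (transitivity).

Yes — defined by □q → □□q

The condition is transitivity. A defining modal formula is □q → □□q.
Suppose □q→□□q is valid. Take Rxy, Ryz and set V(q)={w : Rxw}. Then □q at x, so □□q at x, so □q at y, so q at z, i.e. Rxz.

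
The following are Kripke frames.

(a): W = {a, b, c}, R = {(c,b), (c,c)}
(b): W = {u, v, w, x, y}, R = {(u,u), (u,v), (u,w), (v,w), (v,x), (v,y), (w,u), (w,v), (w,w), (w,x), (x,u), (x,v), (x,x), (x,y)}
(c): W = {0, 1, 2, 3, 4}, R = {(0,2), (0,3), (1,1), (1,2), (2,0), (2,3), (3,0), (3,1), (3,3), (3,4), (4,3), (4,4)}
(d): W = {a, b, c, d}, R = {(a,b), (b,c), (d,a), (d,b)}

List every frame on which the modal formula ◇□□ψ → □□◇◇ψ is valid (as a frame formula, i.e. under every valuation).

(c)

This is the axiom for a generalized confluence (Geach) condition; its first-order frame correspondent is ∀x ∀y ∀z ((xRy ∧ xR²z) → ∃w (yR²w ∧ zR²w)).
(a): fails — cRb, cR²b but no w with bR²w and bR²w.
(b): fails — uRu, uR²y but no t with uR²t and yR²t.
(c): condition met.
(d): fails — aRb, aR²c but no w with bR²w and cR²w.
Valid on: (c).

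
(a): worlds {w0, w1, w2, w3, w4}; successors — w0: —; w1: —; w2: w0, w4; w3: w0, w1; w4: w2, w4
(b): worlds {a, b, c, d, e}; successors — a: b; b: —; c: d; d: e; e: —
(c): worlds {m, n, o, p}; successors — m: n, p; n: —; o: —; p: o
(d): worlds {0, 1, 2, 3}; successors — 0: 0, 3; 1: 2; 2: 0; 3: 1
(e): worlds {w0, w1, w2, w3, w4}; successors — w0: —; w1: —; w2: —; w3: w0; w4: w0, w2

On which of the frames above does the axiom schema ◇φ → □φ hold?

Frame correspondent (Sahlqvist): ∀x ∀y ∀z (Rxy ∧ Rxz → y = z) — i.e. partial functionality.
(a): fails — w2 sees both w0 and w4.
(b): satisfies the condition.
(c): fails — m sees both n and p.
(d): fails — 0 sees both 0 and 3.
(e): fails — w4 sees both w0 and w2.

(b)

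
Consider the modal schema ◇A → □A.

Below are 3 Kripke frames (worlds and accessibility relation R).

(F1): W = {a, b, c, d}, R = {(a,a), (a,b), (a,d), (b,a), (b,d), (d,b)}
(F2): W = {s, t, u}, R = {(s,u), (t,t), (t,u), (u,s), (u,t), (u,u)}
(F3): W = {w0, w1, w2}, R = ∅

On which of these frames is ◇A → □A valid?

(F3)

The schema corresponds to partial functionality: ∀x ∀y ∀z (Rxy ∧ Rxz → y = z).
(F1): fails — a sees both a and b.
(F2): fails — t sees both t and u.
(F3): condition met.
Valid on: (F3).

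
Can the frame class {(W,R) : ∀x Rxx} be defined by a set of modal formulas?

This is a Sahlqvist condition; the T axiom □r → r defines it.
Suppose □r→r is valid. At any x set V(r)={w : Rxw}. Then □r holds at x, so r holds at x, i.e. Rxx.

Yes, by □r → r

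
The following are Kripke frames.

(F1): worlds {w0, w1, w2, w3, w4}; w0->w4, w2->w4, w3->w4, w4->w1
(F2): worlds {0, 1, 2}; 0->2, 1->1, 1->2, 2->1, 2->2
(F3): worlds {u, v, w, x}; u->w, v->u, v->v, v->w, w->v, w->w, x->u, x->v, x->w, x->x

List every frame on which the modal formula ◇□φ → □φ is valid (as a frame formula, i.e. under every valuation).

(F2)

The schema corresponds to the Euclidean property: ∀x ∀y ∀z (Rxy ∧ Rxz → Ryz).
(F1): fails — Rw0w4 and Rw0w4 but not Rw4w4.
(F2): holds.
(F3): fails — Rvw and Rvu but not Rwu.
Valid on: (F2).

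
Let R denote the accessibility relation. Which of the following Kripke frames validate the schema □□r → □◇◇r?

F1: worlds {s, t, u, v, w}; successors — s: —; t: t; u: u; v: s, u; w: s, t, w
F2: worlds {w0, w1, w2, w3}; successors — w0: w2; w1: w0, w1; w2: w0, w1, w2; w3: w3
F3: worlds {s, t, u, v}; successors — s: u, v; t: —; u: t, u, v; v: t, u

Frame correspondent (Sahlqvist): ∀x ∀z (xRz → ∃w (xR²w ∧ zR²w)) — i.e. a generalized confluence (Geach) condition.
F1: fails — vRs but no w* with vR²w* and sR²w*.
F2: ✓.
F3: fails — uRt but no w with uR²w and tR²w.

F2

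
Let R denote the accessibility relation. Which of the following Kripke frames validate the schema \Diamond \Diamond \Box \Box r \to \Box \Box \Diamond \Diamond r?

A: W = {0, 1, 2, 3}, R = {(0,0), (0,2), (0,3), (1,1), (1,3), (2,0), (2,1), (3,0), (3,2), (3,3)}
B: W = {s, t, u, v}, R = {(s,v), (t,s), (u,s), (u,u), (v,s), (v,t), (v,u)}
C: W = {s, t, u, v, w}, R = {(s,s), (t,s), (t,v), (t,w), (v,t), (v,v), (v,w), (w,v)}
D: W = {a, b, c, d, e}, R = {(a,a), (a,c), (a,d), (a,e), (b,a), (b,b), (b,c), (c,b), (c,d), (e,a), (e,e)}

A

The schema corresponds to a generalized confluence (Geach) condition: \forall x \forall y \forall z ((x R^2 y \wedge x R^2 z) \to \exists w (y R^2 w \wedge z R^2 w)).
A: ✓.
B: fails — sR²s, sR²t but no w with sR²w and tR²w.
C: fails — tR²s, tR²w but no w* with sR²w* and wR²w*.
D: fails — aR²a, aR²d but no w with aR²w and dR²w.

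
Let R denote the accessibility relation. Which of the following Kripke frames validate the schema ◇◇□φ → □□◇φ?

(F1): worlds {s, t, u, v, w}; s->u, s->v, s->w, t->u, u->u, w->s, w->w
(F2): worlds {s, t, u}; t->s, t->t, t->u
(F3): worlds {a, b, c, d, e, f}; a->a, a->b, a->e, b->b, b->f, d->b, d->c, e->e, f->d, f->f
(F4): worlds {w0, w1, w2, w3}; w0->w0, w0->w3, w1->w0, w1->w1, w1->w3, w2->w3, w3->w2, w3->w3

Frame correspondent (Sahlqvist): ∀x ∀y ∀z ((xR²y ∧ xR²z) → ∃w (yRw ∧ zRw)) — i.e. a generalized confluence (Geach) condition.
(F1): fails — sR²u, sR²w but no w* with uRw* and wRw*.
(F2): fails — tR²s, tR²s but no w with sRw and sRw.
(F3): fails — aR²a, aR²f but no w with aRw and fRw.
(F4): condition met.
Valid on: (F4).

(F4)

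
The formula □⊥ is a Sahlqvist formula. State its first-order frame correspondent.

This schema is the Ver axiom.
It corresponds to emptiness of R: ∀x ∀y ¬Rxy.

Emptiness of R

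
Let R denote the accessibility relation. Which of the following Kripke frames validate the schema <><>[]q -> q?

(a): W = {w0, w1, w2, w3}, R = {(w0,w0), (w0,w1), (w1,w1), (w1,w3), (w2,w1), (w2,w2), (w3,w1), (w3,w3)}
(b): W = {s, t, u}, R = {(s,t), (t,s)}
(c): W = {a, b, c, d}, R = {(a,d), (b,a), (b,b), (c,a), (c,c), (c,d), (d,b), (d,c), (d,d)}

none

The schema corresponds to a generalized confluence (Geach) condition: forall x forall y (x R^2 y -> exists w (yRw & x = w)).
(a): fails — w0R²w1 but no w with w1Rw and w0=w.
(b): fails — sR²s but no w with sRw and s=w.
(c): fails — aR²d but no w with dRw and a=w.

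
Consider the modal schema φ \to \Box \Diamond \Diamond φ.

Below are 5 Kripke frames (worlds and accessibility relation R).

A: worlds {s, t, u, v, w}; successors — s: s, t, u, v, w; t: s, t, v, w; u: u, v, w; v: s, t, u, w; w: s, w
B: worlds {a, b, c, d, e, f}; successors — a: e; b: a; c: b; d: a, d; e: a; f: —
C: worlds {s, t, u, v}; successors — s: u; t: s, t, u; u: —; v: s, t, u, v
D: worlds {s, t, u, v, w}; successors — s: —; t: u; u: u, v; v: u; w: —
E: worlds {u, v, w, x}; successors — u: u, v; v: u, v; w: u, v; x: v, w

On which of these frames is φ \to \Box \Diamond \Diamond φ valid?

A

Frame correspondent (Sahlqvist): \forall x \forall z (xRz \to \exists w (x = w \wedge z R^2 w)) — i.e. a generalized confluence (Geach) condition.
A: condition met.
B: fails — aRe but no w with a=w and eR²w.
C: fails — sRu but no w with s=w and uR²w.
D: fails — tRu but no w* with t=w* and uR²w*.
E: fails — wRu but no t with w=t and uR²t.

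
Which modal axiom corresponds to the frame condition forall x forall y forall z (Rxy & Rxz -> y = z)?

◇p → □p

A defining formula is ◇p → □p (the CD axiom).
Suppose ◇p→□p is valid. Take Rxy, Rxz and set V(p)={y}. Then ◇p at x, so □p at x, so p at z, i.e. z=y.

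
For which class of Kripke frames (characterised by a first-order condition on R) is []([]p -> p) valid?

shift-reflexivity

Suppose □(□p→p) is valid. Take Rxy and set V(p)={w : Ryw}. Then at y, □p holds; since □(□p→p) at x, □p→p at y, so p at y, i.e. Ryy.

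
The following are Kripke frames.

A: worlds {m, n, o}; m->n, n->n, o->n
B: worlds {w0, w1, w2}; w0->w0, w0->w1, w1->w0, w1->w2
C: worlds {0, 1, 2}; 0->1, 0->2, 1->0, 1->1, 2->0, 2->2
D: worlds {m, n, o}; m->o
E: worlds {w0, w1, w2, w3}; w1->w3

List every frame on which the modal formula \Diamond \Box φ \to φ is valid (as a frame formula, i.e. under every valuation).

Frame correspondent (Sahlqvist): \forall x \forall y (Rxy \to Ryx) — i.e. symmetry.
A: fails — Ron but not Rno.
B: fails — Rw1w2 but not Rw2w1.
C: ✓.
D: fails — Rmo but not Rom.
E: fails — Rw1w3 but not Rw3w1.

C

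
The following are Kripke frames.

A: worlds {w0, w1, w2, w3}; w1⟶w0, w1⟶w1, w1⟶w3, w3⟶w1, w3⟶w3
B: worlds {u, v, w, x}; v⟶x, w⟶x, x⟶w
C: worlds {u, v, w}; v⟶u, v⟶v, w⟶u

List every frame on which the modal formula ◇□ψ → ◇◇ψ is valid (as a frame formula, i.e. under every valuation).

B

This is the axiom for a generalized confluence (Geach) condition; its first-order frame correspondent is ∀x ∀y (xRy → ∃w (yRw ∧ xR²w)).
A: fails — w1Rw0 but no w with w0Rw and w1R²w.
B: holds.
C: fails — vRu but no t with uRt and vR²t.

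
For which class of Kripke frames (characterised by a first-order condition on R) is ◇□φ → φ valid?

Symmetry

This is a form of the B axiom.
It corresponds to symmetry: ∀x ∀y (Rxy → Ryx).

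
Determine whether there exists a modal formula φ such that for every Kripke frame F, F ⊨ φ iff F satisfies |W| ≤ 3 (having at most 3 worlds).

Any modally definable frame class is closed under disjoint unions.
Any modal formula valid on each of 4 disjoint one-world frames is valid on their disjoint union (validity is preserved under disjoint unions). Each one-world frame has |W|=1≤3, but the union has |W|=4.
So the class is not modally definable.

No — not modally definable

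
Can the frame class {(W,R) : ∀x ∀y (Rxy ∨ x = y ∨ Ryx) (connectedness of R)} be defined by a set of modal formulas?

Modal frame validity is preserved under disjoint unions.
Take 4 disjoint single-world reflexive frames: each is trivially connected, but their disjoint union has 4 worlds with no edge between distinct components, so it is not connected.
So the class is not modally definable.

No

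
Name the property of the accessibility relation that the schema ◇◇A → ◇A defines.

transitivity

This is frame-equivalent to □A → □□A (substitute ¬A for A and contrapose).
Suppose □A→□□A is valid. Take Rxy, Ryz and set V(A)={w : Rxw}. Then □A at x, so □□A at x, so □A at y, so A at z, i.e. Rxz.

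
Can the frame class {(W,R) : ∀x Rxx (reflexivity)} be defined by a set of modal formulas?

Yes: it is reflexivity, defined by the T schema □p → p.

Definable; □p → p defines it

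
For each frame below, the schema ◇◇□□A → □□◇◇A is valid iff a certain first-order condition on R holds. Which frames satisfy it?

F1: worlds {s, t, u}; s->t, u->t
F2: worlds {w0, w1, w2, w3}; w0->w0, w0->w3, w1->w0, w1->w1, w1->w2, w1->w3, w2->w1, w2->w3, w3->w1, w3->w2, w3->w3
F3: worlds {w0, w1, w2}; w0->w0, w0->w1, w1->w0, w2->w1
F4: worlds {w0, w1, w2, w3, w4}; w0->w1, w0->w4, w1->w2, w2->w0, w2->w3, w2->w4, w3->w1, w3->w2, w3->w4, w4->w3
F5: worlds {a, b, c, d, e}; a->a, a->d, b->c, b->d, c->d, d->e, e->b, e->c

F1, F2, F3, F4

The schema corresponds to a generalized confluence (Geach) condition: ∀x ∀y ∀z ((xR²y ∧ xR²z) → ∃w (yR²w ∧ zR²w)).
F1: ✓.
F2: ✓.
F3: ✓.
F4: ✓.
F5: fails — aR²a, aR²d but no w with aR²w and dR²w.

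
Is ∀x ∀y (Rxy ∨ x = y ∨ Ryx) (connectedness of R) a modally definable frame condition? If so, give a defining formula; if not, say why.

If a class were modally definable it would be closed under disjoint unions (Goldblatt–Thomason).
Take 3 disjoint single-world reflexive frames: each is trivially connected, but their disjoint union has 3 worlds with no edge between distinct components, so it is not connected.
So no modal formula (or set of formulas) defines exactly the connected frames.

No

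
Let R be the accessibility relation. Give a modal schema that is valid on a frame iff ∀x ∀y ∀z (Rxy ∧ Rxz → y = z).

◇s → □s

The condition is partial functionality. The CD schema ◇s → □s defines it.
Suppose ◇s→□s is valid. Take Rxy, Rxz and set V(s)={y}. Then ◇s at x, so □s at x, so s at z, i.e. z=y.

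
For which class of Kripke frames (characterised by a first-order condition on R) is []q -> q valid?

Suppose □q→q is valid. At any x set V(q)={w : Rxw}. Then □q holds at x, so q holds at x, i.e. Rxx.
Conversely, on a frame with reflexivity the schema holds at every world under every valuation.
So the correspondent is reflexivity.

reflexivity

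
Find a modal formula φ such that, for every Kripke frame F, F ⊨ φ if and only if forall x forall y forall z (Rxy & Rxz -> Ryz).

◇p → □◇p

The condition is the Euclidean property. The 5 schema ◇p → □◇p defines it.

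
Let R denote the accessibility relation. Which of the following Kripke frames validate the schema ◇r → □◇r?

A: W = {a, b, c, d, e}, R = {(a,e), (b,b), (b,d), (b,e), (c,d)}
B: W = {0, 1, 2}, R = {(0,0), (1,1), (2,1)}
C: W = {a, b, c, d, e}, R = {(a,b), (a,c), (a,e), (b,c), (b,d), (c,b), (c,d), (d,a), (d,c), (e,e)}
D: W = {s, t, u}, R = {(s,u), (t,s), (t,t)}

The schema corresponds to the Euclidean property: ∀x ∀y ∀z (Rxy ∧ Rxz → Ryz).
A: fails — Rae and Rae but not Ree.
B: condition met.
C: fails — Rab and Rab but not Rbb.
D: fails — Rsu and Rsu but not Ruu.
Valid on: B.

B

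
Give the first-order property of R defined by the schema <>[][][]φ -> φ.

This is a Sahlqvist (Geach-type) schema ◇^1□^3φ → □^0◇^0φ.
First-order correspondent: forall x forall y (xRy -> exists w (y R^3 w & x = w)).

forall x forall y (xRy -> exists w (y R^3 w & x = w))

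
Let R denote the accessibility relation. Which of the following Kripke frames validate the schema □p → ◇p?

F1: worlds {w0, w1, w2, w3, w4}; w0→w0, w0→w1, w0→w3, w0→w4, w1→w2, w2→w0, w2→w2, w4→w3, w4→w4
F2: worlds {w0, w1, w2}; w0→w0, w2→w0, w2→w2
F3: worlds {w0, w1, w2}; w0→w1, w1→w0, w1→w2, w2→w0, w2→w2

F3

The schema corresponds to seriality: ∀x ∃y Rxy.
F1: fails — world w3 has no successor.
F2: fails — world w1 has no successor.
F3: condition met.
Valid on: F3.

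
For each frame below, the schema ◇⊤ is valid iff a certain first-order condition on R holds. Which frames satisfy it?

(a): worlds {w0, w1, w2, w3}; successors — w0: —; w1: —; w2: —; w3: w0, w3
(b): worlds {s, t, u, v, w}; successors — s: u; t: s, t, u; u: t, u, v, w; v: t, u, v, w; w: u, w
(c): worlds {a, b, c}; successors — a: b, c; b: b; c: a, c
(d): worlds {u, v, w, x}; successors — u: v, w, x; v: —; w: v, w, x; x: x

The schema corresponds to seriality: ∀x ∃y Rxy.
(a): fails — world w0 has no successor.
(b): satisfies the condition.
(c): satisfies the condition.
(d): fails — world v has no successor.

(b), (c)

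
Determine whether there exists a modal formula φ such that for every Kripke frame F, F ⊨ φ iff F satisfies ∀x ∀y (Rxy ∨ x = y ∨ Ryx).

Modal frame validity is preserved under disjoint unions.
Take 4 disjoint single-world reflexive frames: each is trivially connected, but their disjoint union has 4 worlds with no edge between distinct components, so it is not connected.
So no modal formula (or set of formulas) defines exactly the connected frames.

No — not modally definable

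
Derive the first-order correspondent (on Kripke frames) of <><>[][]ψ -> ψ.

forall x forall y (x R^2 y -> exists w (y R^2 w & x = w))

This is a Sahlqvist (Geach-type) schema ◇^2□^2ψ → □^0◇^0ψ.
First-order correspondent: forall x forall y (x R^2 y -> exists w (y R^2 w & x = w)).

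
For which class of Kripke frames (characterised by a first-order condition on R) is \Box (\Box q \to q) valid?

This is the T□ axiom.
Its frame correspondent is shift-reflexivity — \forall x \forall y (Rxy \to Ryy).

shift-reflexivity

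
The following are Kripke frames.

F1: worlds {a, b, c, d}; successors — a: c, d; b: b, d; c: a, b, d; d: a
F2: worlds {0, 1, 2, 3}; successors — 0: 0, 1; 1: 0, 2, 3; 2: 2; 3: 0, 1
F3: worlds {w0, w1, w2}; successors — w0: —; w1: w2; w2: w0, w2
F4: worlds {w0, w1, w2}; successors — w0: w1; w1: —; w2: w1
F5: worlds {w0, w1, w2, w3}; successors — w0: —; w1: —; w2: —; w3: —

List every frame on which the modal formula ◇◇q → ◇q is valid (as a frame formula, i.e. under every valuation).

This is the axiom for a generalized confluence (Geach) condition; its first-order frame correspondent is ∀x ∀y (xR²y → ∃w (y = w ∧ xRw)).
F1: fails — aR²a but no w with a=w and aRw.
F2: fails — 0R²2 but no w with 2=w and 0Rw.
F3: fails — w1R²w0 but no w with w0=w and w1Rw.
F4: satisfies the condition.
F5: satisfies the condition.

F4, F5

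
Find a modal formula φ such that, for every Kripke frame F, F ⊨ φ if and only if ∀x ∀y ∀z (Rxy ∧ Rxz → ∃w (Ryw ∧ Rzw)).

The condition is convergence. The .2 schema ◇□s → □◇s defines it.
Suppose ◇□s→□◇s is valid. Take Rxy, Rxz and set V(s)={w : Ryw}. Then □s at y so ◇□s at x, so □◇s at x, so ◇s at z, giving w with Rzw and Ryw.

◇□s → □◇s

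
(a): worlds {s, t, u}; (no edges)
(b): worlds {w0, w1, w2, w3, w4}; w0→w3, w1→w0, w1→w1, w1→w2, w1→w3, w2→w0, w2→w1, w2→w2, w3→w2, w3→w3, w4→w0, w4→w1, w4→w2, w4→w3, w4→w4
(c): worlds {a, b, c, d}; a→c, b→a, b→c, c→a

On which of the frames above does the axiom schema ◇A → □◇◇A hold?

(a)

The schema corresponds to a generalized confluence (Geach) condition: ∀x ∀y ∀z ((xRy ∧ xRz) → ∃w (y = w ∧ zR²w)).
(a): condition met.
(b): fails — w1Rw0, w1Rw0 but no w with w0=w and w0R²w.
(c): fails — bRa, bRc but no w with a=w and cR²w.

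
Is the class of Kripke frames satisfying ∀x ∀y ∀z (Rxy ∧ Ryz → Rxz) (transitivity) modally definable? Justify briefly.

Yes: it is transitivity, defined by the 4 schema □p → □□p.
Suppose □p→□□p is valid. Take Rxy, Ryz and set V(p)={w : Rxw}. Then □p at x, so □□p at x, so □p at y, so p at z, i.e. Rxz.

Yes, by □p → □□p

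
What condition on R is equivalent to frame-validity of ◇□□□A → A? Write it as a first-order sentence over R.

∀x ∀y (xRy → ∃w (yR³w ∧ x = w))

This is a Sahlqvist (Geach-type) schema ◇^1□^3A → □^0◇^0A.
First-order correspondent: ∀x ∀y (xRy → ∃w (yR³w ∧ x = w)).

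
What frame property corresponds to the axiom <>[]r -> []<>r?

Suppose ◇□r→□◇r is valid. Take Rxy, Rxz and set V(r)={w : Ryw}. Then □r at y so ◇□r at x, so □◇r at x, so ◇r at z, giving w with Rzw and Ryw.
Conversely, on a frame with convergence the schema holds at every world under every valuation.
So the correspondent is convergence.

convergence: forall x forall y forall z (Rxy & Rxz -> exists w (Ryw & Rzw))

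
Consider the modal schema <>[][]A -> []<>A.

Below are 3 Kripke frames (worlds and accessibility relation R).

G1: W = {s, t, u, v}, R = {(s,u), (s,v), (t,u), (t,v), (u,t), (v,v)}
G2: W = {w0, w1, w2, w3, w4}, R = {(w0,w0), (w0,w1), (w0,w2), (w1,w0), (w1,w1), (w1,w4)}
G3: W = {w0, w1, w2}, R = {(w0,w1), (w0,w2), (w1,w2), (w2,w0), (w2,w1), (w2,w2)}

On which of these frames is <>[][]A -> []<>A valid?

G3

Frame correspondent (Sahlqvist): forall x forall y forall z ((xRy & xRz) -> exists w (y R^2 w & zRw)) — i.e. a generalized confluence (Geach) condition.
G1: fails — sRu, sRu but no w with uR²w and uRw.
G2: fails — w0Rw0, w0Rw2 but no w with w0R²w and w2Rw.
G3: condition met.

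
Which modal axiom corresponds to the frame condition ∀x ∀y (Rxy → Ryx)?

The condition is symmetry. The B schema p → □◇p defines it.
Suppose p→□◇p is valid. Take Rxy and set V(p)={x}. Then p at x, so □◇p at x, so ◇p at y, so some z with Ryz has p; z=x, i.e. Ryx.

p → □◇p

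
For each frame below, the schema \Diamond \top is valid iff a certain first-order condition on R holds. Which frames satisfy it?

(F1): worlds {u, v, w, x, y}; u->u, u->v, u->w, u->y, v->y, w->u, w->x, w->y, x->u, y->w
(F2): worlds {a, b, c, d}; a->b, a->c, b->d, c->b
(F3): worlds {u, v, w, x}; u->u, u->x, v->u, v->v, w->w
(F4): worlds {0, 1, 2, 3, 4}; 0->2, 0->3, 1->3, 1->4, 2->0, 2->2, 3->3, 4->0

(F1), (F4)

Frame correspondent (Sahlqvist): \forall x \exists y Rxy — i.e. seriality.
(F1): holds.
(F2): fails — world d has no successor.
(F3): fails — world x has no successor.
(F4): holds.
Valid on: (F1), (F4).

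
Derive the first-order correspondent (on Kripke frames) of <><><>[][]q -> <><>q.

This is a Sahlqvist (Geach-type) schema ◇^3□^2q → □^0◇^2q.
Minimal-valuation argument: fix x; take any y with xR^3y and any z with xR^0z. Set V(q) to the set of worlds R-reachable from y in exactly 2 steps. Then □^2q holds at y, so the antecedent holds at x; validity forces ◇^2q at z, giving a w with zR^2w and yR^2w.
First-order correspondent: forall x forall y (x R^3 y -> exists w (y R^2 w & x R^2 w)).

forall x forall y (x R^3 y -> exists w (y R^2 w & x R^2 w))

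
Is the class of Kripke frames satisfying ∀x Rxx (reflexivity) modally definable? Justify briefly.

Yes — defined by □r → r

The condition is reflexivity. A defining modal formula is □r → r.
Suppose □r→r is valid. At any x set V(r)={w : Rxw}. Then □r holds at x, so r holds at x, i.e. Rxx.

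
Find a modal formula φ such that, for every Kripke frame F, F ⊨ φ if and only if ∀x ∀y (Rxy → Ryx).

The condition is symmetry. The B schema q → □◇q defines it.
Suppose q→□◇q is valid. Take Rxy and set V(q)={x}. Then q at x, so □◇q at x, so ◇q at y, so some z with Ryz has q; z=x, i.e. Ryx.

q → □◇q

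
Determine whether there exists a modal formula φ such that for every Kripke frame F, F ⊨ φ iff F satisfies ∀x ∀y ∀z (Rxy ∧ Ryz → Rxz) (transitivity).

Definable; □r → □□r defines it

Yes: it is transitivity, defined by the 4 schema □r → □□r.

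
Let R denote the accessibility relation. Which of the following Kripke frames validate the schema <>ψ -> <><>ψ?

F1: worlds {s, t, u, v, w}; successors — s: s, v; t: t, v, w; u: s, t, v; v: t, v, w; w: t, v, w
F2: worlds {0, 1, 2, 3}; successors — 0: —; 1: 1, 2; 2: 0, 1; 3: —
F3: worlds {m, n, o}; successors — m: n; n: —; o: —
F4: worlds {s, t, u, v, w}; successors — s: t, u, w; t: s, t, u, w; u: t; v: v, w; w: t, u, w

Frame correspondent (Sahlqvist): forall x forall y (xRy -> exists w (y = w & x R^2 w)) — i.e. a generalized confluence (Geach) condition.
F1: ✓.
F2: fails — 2R0 but no w with 0=w and 2R²w.
F3: fails — mRn but no w with n=w and mR²w.
F4: ✓.
Valid on: F1, F4.

F1, F4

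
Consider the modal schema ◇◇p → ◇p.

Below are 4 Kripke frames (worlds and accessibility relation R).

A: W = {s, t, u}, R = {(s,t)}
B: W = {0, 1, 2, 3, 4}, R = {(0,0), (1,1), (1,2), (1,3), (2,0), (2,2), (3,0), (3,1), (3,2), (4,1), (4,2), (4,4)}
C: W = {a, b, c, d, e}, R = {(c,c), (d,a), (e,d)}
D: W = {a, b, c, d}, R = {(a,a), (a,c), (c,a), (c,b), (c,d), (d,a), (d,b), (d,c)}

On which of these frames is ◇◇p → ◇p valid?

The schema corresponds to transitivity: ∀x ∀y ∀z (Rxy ∧ Ryz → Rxz).
A: holds.
B: fails — R31 and R13 but not R33.
C: fails — Red and Rda but not Rea.
D: fails — Rcd and Rdc but not Rcc.
Valid on: A.

A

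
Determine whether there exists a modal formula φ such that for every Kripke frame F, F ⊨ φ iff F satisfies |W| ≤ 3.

Any modally definable frame class is closed under disjoint unions.
Any modal formula valid on each of 4 disjoint one-world frames is valid on their disjoint union (validity is preserved under disjoint unions). Each one-world frame has |W|=1≤3, but the union has |W|=4.
So the class is not modally definable.

Not definable by any modal formula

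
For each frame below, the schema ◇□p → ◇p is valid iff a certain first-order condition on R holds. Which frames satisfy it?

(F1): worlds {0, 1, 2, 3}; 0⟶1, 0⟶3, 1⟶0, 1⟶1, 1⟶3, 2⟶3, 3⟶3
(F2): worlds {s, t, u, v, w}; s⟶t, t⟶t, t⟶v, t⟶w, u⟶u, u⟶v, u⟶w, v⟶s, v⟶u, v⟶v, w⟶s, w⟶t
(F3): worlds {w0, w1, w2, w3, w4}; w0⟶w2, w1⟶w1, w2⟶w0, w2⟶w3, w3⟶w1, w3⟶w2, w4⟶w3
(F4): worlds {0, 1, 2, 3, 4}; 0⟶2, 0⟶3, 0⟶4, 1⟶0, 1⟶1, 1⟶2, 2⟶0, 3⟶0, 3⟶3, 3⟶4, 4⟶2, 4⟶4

This is the axiom for a generalized confluence (Geach) condition; its first-order frame correspondent is ∀x ∀y (xRy → ∃w (yRw ∧ xRw)).
(F1): satisfies the condition.
(F2): fails — uRw but no w* with wRw* and uRw*.
(F3): fails — w0Rw2 but no w with w2Rw and w0Rw.
(F4): fails — 0R2 but no w with 2Rw and 0Rw.

(F1)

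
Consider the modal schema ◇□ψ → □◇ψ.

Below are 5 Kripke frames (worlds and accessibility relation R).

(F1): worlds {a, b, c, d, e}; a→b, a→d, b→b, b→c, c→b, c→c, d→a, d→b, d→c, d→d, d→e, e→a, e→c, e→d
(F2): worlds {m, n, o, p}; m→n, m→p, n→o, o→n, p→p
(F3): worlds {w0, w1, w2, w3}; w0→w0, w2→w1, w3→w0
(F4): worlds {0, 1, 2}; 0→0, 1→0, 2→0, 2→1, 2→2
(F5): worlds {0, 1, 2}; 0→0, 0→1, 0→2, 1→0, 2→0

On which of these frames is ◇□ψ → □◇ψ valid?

(F1), (F4), (F5)

This is the axiom for convergence; its first-order frame correspondent is ∀x ∀y ∀z (Rxy ∧ Rxz → ∃w (Ryw ∧ Rzw)).
(F1): condition met.
(F2): fails — Rmn and Rmp but n and p have no common successor.
(F3): fails — Rw2w1 and Rw2w1 but w1 and w1 have no common successor.
(F4): condition met.
(F5): condition met.
Valid on: (F1), (F4), (F5).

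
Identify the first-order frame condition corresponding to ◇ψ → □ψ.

This schema is the CD axiom.
It corresponds to partial functionality: ∀x ∀y ∀z (Rxy ∧ Rxz → y = z).

partial functionality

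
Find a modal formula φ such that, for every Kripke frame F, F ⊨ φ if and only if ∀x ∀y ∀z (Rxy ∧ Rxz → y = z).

The condition is partial functionality. The CD schema ◇s → □s defines it.
Suppose ◇s→□s is valid. Take Rxy, Rxz and set V(s)={y}. Then ◇s at x, so □s at x, so s at z, i.e. z=y.

◇s → □s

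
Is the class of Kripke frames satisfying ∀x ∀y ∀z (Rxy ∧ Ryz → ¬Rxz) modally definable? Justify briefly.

No

Modal frame validity is preserved under surjective bounded morphisms.
The 5-cycle (worlds 0,1,2,3,4 with 0→1→2→3→4→0) is intransitive. Mapping every world to a single reflexive point • is a surjective bounded morphism; the reflexive point is not intransitive (R••∧R•• but R••).
Hence intransitivity is not modally definable.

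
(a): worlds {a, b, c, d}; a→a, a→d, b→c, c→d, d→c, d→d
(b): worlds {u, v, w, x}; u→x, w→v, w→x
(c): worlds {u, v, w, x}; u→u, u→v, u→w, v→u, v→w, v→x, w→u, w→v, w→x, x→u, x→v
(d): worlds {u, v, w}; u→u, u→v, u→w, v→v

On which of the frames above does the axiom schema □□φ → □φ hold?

(c), (d)

This is the axiom for density; its first-order frame correspondent is ∀x ∀y (Rxy → ∃z (Rxz ∧ Rzy)).
(a): fails — Rbc but no z with Rbz and Rzc.
(b): fails — Rwv but no z with Rwz and Rzv.
(c): holds.
(d): holds.
Valid on: (c), (d).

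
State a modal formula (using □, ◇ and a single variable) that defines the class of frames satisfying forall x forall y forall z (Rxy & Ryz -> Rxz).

This is transitivity; the standard corresponding axiom is 4: □q → □□q.
Suppose □q→□□q is valid. Take Rxy, Ryz and set V(q)={w : Rxw}. Then □q at x, so □□q at x, so □q at y, so q at z, i.e. Rxz.

□q → □□q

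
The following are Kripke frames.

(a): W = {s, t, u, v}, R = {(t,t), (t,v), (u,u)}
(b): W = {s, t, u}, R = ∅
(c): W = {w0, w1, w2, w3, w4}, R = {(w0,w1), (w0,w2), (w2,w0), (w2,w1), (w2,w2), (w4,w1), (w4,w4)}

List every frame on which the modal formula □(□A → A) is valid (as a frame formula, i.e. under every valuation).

This is the axiom for shift-reflexivity; its first-order frame correspondent is ∀x ∀y (Rxy → Ryy).
(a): fails — Rtv but not Rvv.
(b): satisfies the condition.
(c): fails — Rw4w1 but not Rw1w1.

(b)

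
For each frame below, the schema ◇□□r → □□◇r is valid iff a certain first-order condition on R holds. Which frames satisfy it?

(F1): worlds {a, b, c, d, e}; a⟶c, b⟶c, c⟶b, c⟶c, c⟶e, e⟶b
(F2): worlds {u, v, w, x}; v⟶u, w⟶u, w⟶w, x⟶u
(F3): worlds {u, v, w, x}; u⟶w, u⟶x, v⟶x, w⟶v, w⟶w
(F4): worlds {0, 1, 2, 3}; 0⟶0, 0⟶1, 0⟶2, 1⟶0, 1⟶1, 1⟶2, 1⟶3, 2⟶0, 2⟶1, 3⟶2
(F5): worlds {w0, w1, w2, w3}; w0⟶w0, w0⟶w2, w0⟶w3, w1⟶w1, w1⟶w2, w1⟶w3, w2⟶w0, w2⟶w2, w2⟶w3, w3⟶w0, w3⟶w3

(F5)

This is the axiom for a generalized confluence (Geach) condition; its first-order frame correspondent is ∀x ∀y ∀z ((xRy ∧ xR²z) → ∃w (yR²w ∧ zRw)).
(F1): fails — cRe, cR²e but no w with eR²w and eRw.
(F2): fails — wRu, wR²u but no t with uR²t and uRt.
(F3): fails — uRx, uR²v but no t with xR²t and vRt.
(F4): fails — 1R3, 1R²3 but no w with 3R²w and 3Rw.
(F5): holds.
Valid on: (F5).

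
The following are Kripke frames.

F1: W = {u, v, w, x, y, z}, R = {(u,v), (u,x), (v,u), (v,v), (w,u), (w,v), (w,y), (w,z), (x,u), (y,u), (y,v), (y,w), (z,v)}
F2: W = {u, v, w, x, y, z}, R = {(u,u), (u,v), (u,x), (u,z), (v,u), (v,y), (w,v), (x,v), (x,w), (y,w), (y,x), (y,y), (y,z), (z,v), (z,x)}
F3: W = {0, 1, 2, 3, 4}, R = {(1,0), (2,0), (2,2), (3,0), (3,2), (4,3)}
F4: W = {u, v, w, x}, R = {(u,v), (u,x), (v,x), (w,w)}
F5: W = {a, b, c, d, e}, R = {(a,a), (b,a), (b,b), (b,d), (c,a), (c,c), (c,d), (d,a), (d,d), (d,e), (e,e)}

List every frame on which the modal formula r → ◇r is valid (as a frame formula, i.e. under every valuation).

The schema corresponds to reflexivity: ∀x Rxx.
F1: fails — world u does not see itself.
F2: fails — world v does not see itself.
F3: fails — world 0 does not see itself.
F4: fails — world u does not see itself.
F5: satisfies the condition.
Valid on: F5.

F5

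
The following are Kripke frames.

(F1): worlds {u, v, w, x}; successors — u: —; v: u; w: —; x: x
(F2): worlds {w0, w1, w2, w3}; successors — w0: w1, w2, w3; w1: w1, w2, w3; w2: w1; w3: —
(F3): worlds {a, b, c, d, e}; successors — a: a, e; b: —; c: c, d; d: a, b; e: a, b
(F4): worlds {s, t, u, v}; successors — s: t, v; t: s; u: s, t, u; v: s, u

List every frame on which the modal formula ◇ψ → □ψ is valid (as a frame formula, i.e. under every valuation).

(F1)

The schema corresponds to partial functionality: ∀x ∀y ∀z (Rxy ∧ Rxz → y = z).
(F1): ✓.
(F2): fails — w0 sees both w1 and w2.
(F3): fails — a sees both a and e.
(F4): fails — s sees both t and v.
Valid on: (F1).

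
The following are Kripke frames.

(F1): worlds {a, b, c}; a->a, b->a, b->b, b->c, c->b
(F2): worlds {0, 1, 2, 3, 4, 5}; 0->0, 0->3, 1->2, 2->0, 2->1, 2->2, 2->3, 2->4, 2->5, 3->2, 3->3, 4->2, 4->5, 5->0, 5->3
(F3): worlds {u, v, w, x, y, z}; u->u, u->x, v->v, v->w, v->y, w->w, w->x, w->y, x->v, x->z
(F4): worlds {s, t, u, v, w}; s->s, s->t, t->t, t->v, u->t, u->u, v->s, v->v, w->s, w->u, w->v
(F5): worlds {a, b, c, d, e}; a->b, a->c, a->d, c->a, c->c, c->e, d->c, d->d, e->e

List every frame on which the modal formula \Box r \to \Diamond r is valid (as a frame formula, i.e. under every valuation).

The schema corresponds to seriality: \forall x \exists y Rxy.
(F1): ✓.
(F2): ✓.
(F3): fails — world y has no successor.
(F4): ✓.
(F5): fails — world b has no successor.
Valid on: (F1), (F2), (F4).

(F1), (F2), (F4)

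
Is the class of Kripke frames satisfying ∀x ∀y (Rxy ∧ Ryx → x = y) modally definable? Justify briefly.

Any modally definable frame class is closed under surjective bounded morphisms.
The 8-cycle (worlds w0,w1,w2,w3,w4,w5,w6,w7 with w0→w1→w2→w3→w4→w5→w6→w7→w0) is antisymmetric. Sending even-indexed worlds to s and odd-indexed worlds to t is a surjective bounded morphism onto the two-world frame with s↔t, which is not antisymmetric.
So no modal formula (or set of formulas) defines exactly the antisymmetric frames.

Not definable by any modal formula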